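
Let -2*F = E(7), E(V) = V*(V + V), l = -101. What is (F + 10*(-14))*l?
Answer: 19089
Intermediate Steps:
E(V) = 2*V**2 (E(V) = V*(2*V) = 2*V**2)
F = -49 (F = -7**2 = -49 ≈ -49.000)
(F + 10*(-14))*l = (-49 + 10*(-14))*(-101) = (-49 - 140)*(-101) = -189*(-101) = 19089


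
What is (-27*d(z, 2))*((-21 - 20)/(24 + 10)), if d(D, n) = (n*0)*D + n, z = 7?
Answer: 1107/17 ≈ 65.118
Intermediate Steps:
d(D, n) = n (d(D, n) = 0*D + n = 0 + n = n)
(-27*d(z, 2))*((-21 - 20)/(24 + 10)) = (-27*2)*((-21 - 20)/(24 + 10)) = -(-2214)/34 = -54*(-41/34) = 1107/17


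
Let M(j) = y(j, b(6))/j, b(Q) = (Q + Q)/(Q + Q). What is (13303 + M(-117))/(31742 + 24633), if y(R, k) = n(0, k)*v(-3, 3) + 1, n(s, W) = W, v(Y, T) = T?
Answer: 1556447/6595875 ≈ 0.23597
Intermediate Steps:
b(Q) = 1 (b(Q) = (2*Q)/((2*Q)) = (2*Q)*(1/(2*Q)) = 1)
y(R, k) = 1 + 3*k (y(R, k) = k*3 + 1 = 3*k + 1 = 1 + 3*k)
M(j) = 4/j (M(j) = (1 + 3*1)/j = (1 + 3)/j = 4/j)
(13303 + M(-117))/(31742 + 24633) = (13303 + 4/(-117))/(31742 + 24633) = (13303 + 4*(-1/117))/56375 = (13303 - 4/117)*(1/56375) = (1556447/117)*(1/56375) = 1556447/6595875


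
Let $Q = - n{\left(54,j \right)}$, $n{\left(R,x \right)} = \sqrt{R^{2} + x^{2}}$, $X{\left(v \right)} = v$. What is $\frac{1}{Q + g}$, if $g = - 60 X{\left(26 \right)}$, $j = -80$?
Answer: $- \frac{390}{606071} + \frac{\sqrt{2329}}{1212142} \approx -0.00060368$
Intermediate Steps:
$g = -1560$ ($g = \left(-60\right) 26 = -1560$)
$Q = - 2 \sqrt{2329}$ ($Q = - \sqrt{54^{2} + \left(-80\right)^{2}} = - \sqrt{2916 + 6400} = - \sqrt{9316} = - 2 \sqrt{2329} \approx -96.519$)
$\frac{1}{Q + g} = \frac{1}{- 2 \sqrt{2329} - 1560} = \frac{1}{-1560 - 2 \sqrt{2329}}$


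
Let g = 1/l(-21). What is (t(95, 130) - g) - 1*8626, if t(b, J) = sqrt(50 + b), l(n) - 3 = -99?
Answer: -828095/96 + sqrt(145) ≈ -8614.0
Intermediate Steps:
l(n) = -96 (l(n) = 3 - 99 = -96)
g = -1/96 (g = 1/(-96) = -1/96 ≈ -0.010417)
(t(95, 130) - g) - 1*8626 = (sqrt(50 + 95) - 1*(-1/96)) - 1*8626 = (sqrt(145) + 1/96) - 8626 = (1/96 + sqrt(145)) - 8626 = -828095/96 + sqrt(145)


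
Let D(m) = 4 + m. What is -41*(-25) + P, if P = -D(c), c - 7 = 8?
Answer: 1006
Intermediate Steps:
c = 15 (c = 7 + 8 = 15)
P = -19 (P = -(4 + 15) = -1*19 = -19)
-41*(-25) + P = -41*(-25) - 19 = 1025 - 19 = 1006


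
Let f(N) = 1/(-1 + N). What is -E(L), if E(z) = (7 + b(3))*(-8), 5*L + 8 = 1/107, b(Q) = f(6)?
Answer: 288/5 ≈ 57.600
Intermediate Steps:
b(Q) = 1/5 (b(Q) = 1/(-1 + 6) = 1/5)
L = -171/107 (L = -8/5 + (1/5)/107 = -8/5 + (1/5)*(1/107) = -8/5 + 1/535 = -171/107 ≈ -1.5981)
E(z) = -288/5 (E(z) = (7 + 1/5)*(-8) = (36/5)*(-8) = -288/5)
-E(L) = -1*(-288/5) = 288/5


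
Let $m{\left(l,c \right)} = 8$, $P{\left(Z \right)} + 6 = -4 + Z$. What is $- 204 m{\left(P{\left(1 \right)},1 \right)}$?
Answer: $-1632$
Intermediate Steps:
$P{\left(Z \right)} = -10 + Z$ ($P{\left(Z \right)} = -6 + \left(-4 + Z\right) = -10 + Z$)
$- 204 m{\left(P{\left(1 \right)},1 \right)} = \left(-204\right) 8 = -1632$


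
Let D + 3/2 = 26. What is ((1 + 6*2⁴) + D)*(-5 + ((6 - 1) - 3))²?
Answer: 2187/2 ≈ 1093.5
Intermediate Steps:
D = 49/2 (D = -3/2 + 26 = 49/2 ≈ 24.500)
((1 + 6*2⁴) + D)*(-5 + ((6 - 1) - 3))² = ((1 + 6*2⁴) + 49/2)*(-5 + ((6 - 1) - 3))² = ((1 + 6*16) + 49/2)*(-5 + (5 - 3))² = ((1 + 96) + 49/2)*(-5 + 2)² = (97 + 49/2)*(-3)² = (243/2)*9 = 2187/2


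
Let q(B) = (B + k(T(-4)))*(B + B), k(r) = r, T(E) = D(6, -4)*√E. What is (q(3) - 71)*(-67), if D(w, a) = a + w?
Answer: 3551 - 1608*I ≈ 3551.0 - 1608.0*I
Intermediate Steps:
T(E) = 2*√E (T(E) = (-4 + 6)*√E = 2*√E)
q(B) = 2*B*(B + 4*I) (q(B) = (B + 2*√(-4))*(B + B) = (B + 2*(2*I))*(2*B) = (B + 4*I)*(2*B) = 2*B*(B + 4*I))
(q(3) - 71)*(-67) = (2*3*(3 + 4*I) - 71)*(-67) = ((18 + 24*I) - 71)*(-67) = (-53 + 24*I)*(-67) = 3551 - 1608*I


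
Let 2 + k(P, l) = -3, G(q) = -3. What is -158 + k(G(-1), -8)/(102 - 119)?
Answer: -2681/17 ≈ -157.71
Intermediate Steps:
k(P, l) = -5 (k(P, l) = -2 - 3 = -5)
-158 + k(G(-1), -8)/(102 - 119) = -158 - 5/(102 - 119) = -158 - 5/(-17) = -158 - 1/17*(-5) = -158 + 5/17 = -2681/17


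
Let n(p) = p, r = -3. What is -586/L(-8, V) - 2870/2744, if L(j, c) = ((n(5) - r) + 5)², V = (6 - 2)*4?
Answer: -149501/33124 ≈ -4.5134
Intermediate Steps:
V = 16 (V = 4*4 = 16)
L(j, c) = 169 (L(j, c) = ((5 - 1*(-3)) + 5)² = ((5 + 3) + 5)² = (8 + 5)² = 13² = 169)
-586/L(-8, V) - 2870/2744 = -586/169 - 2870/2744 = -586*1/169 - 2870*1/2744 = -586/169 - 205/196 = -149501/33124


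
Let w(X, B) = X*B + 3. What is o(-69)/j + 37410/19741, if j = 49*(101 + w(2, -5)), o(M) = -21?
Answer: 24556557/12989578 ≈ 1.8905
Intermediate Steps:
w(X, B) = 3 + B*X (w(X, B) = B*X + 3 = 3 + B*X)
j = 4606 (j = 49*(101 + (3 - 5*2)) = 49*(101 + (3 - 10)) = 49*(101 - 7) = 49*94 = 4606)
o(-69)/j + 37410/19741 = -21/4606 + 37410/19741 = -21*1/4606 + 37410*(1/19741) = -3/658 + 37410/19741 = 24556557/12989578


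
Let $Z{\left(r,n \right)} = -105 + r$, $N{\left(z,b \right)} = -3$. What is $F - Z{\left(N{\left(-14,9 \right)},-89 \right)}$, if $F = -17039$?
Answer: $-16931$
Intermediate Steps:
$F - Z{\left(N{\left(-14,9 \right)},-89 \right)} = -17039 - \left(-105 - 3\right) = -17039 - -108 = -17039 + 108 = -16931$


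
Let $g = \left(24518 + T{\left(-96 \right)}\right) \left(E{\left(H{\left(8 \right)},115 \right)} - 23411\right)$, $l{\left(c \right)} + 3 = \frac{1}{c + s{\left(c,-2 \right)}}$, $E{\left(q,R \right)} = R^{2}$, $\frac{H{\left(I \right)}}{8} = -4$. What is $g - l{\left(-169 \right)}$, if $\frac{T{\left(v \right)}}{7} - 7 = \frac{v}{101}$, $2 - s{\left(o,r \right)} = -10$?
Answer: $- \frac{3966972437518}{15857} \approx -2.5017 \cdot 10^{8}$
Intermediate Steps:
$H{\left(I \right)} = -32$ ($H{\left(I \right)} = 8 \left(-4\right) = -32$)
$s{\left(o,r \right)} = 12$ ($s{\left(o,r \right)} = 2 - -10 = 2 + 10 = 12$)
$T{\left(v \right)} = 49 + \frac{7 v}{101}$ ($T{\left(v \right)} = 49 + 7 \frac{v}{101} = 49 + \frac{7 v}{101}$)
$l{\left(c \right)} = -3 + \frac{1}{12 + c}$ ($l{\left(c \right)} = -3 + \frac{1}{c + 12} = -3 + \frac{1}{12 + c}$)
$g = - \frac{25267340670}{101}$ ($g = \left(24518 + \left(49 + \frac{7}{101} \left(-96\right)\right)\right) \left(115^{2} - 23411\right) = \left(24518 + \left(49 - \frac{672}{101}\right)\right) \left(13225 - 23411\right) = \left(24518 + \frac{4277}{101}\right) \left(-10186\right) = \frac{2480595}{101} \left(-10186\right) = - \frac{25267340670}{101} \approx -2.5017 \cdot 10^{8}$)
$g - l{\left(-169 \right)} = - \frac{25267340670}{101} - \frac{-35 - -507}{12 - 169} = - \frac{25267340670}{101} - \frac{-35 + 507}{-157} = - \frac{25267340670}{101} - \left(- \frac{1}{157}\right) 472 = - \frac{25267340670}{101} - - \frac{472}{157} = - \frac{25267340670}{101} + \frac{472}{157} = - \frac{3966972437518}{15857}$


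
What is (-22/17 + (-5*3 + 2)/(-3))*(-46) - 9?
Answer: -7589/51 ≈ -148.80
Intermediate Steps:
(-22/17 + (-5*3 + 2)/(-3))*(-46) - 9 = (-22*1/17 + (-15 + 2)*(-1/3))*(-46) - 9 = (-22/17 - 13*(-1/3))*(-46) - 9 = (-22/17 + 13/3)*(-46) - 9 = (155/51)*(-46) - 9 = -7130/51 - 9 = -7589/51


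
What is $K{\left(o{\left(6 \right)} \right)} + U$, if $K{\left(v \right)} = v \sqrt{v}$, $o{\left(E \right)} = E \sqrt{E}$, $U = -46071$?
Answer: $-46071 + 36 \sqrt[4]{6} \approx -46015.0$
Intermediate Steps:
$o{\left(E \right)} = E^{\frac{3}{2}}$
$K{\left(v \right)} = v^{\frac{3}{2}}$
$K{\left(o{\left(6 \right)} \right)} + U = \left(6^{\frac{3}{2}}\right)^{\frac{3}{2}} - 46071 = \left(6 \sqrt{6}\right)^{\frac{3}{2}} - 46071 = 36 \sqrt[4]{6} - 46071 = -46071 + 36 \sqrt[4]{6}$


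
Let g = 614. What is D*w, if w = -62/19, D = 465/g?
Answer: -14415/5833 ≈ -2.4713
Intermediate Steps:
D = 465/614 ≈ 0.75733
w = -62/19 (w = -62*1/19 = -62/19 ≈ -3.2632)
D*w = (465/614)*(-62/19) = -14415/5833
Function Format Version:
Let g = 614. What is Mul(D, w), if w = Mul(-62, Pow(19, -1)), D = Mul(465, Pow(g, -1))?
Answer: Rational(-14415, 5833) ≈ -2.4713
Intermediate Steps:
D = Rational(465, 614) (D = Mul(465, Pow(614, -1)) = Mul(465, Rational(1, 614)) = Rational(465, 614) ≈ 0.75733)
w = Rational(-62, 19) (w = Mul(-62, Rational(1, 19)) = Rational(-62, 19) ≈ -3.2632)
Mul(D, w) = Mul(Rational(465, 614), Rational(-62, 19)) = Rational(-14415, 5833)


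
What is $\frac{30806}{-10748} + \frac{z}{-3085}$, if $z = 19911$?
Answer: $- \frac{154519969}{16578790} \approx -9.3203$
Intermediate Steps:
$\frac{30806}{-10748} + \frac{z}{-3085} = \frac{30806}{-10748} + \frac{19911}{-3085} = 30806 \left(- \frac{1}{10748}\right) + 19911 \left(- \frac{1}{3085}\right) = - \frac{15403}{5374} - \frac{19911}{3085} = - \frac{154519969}{16578790}$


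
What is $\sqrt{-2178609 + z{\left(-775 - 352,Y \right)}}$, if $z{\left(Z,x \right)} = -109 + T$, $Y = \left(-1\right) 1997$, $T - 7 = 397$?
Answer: $i \sqrt{2178314} \approx 1475.9 i$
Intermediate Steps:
$T = 404$ ($T = 7 + 397 = 404$)
$Y = -1997$
$z{\left(Z,x \right)} = 295$ ($z{\left(Z,x \right)} = -109 + 404 = 295$)
$\sqrt{-2178609 + z{\left(-775 - 352,Y \right)}} = \sqrt{-2178609 + 295} = \sqrt{-2178314} = i \sqrt{2178314}$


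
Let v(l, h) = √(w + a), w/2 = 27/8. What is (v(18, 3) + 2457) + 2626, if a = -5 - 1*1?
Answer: 5083 + √3/2 ≈ 5083.9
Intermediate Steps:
a = -6 (a = -5 - 1 = -6)
w = 27/4 (w = 2*(27/8) = 27/4 ≈ 6.7500)
v(l, h) = √3/2 (v(l, h) = √(27/4 - 6) = √(¾) = √3/2)
(v(18, 3) + 2457) + 2626 = (√3/2 + 2457) + 2626 = (2457 + √3/2) + 2626 = 5083 + √3/2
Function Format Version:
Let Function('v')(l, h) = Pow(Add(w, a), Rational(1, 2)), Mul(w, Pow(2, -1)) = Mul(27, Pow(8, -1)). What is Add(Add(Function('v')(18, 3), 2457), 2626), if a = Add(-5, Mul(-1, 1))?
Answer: Add(5083, Mul(Rational(1, 2), Pow(3, Rational(1, 2)))) ≈ 5083.9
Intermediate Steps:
a = -6 (a = Add(-5, -1) = -6)
w = Rational(27, 4) (w = Mul(2, Mul(27, Pow(8, -1))) = Mul(2, Mul(27, Rational(1, 8))) = Mul(2, Rational(27, 8)) = Rational(27, 4) ≈ 6.7500)
Function('v')(l, h) = Mul(Rational(1, 2), Pow(3, Rational(1, 2))) (Function('v')(l, h) = Pow(Add(Rational(27, 4), -6), Rational(1, 2)) = Pow(Rational(3, 4), Rational(1, 2)) = Mul(Rational(1, 2), Pow(3, Rational(1, 2))))
Add(Add(Function('v')(18, 3), 2457), 2626) = Add(Add(Mul(Rational(1, 2), Pow(3, Rational(1, 2))), 2457), 2626) = Add(Add(2457, Mul(Rational(1, 2), Pow(3, Rational(1, 2)))), 2626) = Add(5083, Mul(Rational(1, 2), Pow(3, Rational(1, 2))))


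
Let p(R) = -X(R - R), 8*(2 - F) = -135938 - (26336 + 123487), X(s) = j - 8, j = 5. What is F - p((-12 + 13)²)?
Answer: 285753/8 ≈ 35719.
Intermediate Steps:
X(s) = -3 (X(s) = 5 - 8 = -3)
F = 285777/8 (F = 2 - (-135938 - (26336 + 123487))/8 = 2 - (-135938 - 1*149823)/8 = 2 - (-135938 - 149823)/8 = 2 - ⅛*(-285761) = 2 + 285761/8 = 285777/8 ≈ 35722.)
p(R) = 3 (p(R) = -1*(-3) = 3)
F - p((-12 + 13)²) = 285777/8 - 1*3 = 285777/8 - 3 = 285753/8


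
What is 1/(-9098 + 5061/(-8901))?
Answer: -2967/26995453 ≈ -0.00010991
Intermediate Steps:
1/(-9098 + 5061/(-8901)) = 1/(-9098 + 5061*(-1/8901)) = 1/(-9098 - 1687/2967) = 1/(-26995453/2967) = -2967/26995453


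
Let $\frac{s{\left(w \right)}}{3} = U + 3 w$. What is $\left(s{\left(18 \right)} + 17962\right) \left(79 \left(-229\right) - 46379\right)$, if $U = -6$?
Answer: $-1167293820$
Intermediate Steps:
$s{\left(w \right)} = -18 + 9 w$ ($s{\left(w \right)} = 3 \left(-6 + 3 w\right) = -18 + 9 w$)
$\left(s{\left(18 \right)} + 17962\right) \left(79 \left(-229\right) - 46379\right) = \left(\left(-18 + 9 \cdot 18\right) + 17962\right) \left(79 \left(-229\right) - 46379\right) = \left(\left(-18 + 162\right) + 17962\right) \left(-18091 - 46379\right) = \left(144 + 17962\right) \left(-64470\right) = 18106 \left(-64470\right) = -1167293820$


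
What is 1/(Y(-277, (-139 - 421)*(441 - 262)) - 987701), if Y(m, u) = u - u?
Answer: -1/987701 ≈ -1.0125e-6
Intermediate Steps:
Y(m, u) = 0
1/(Y(-277, (-139 - 421)*(441 - 262)) - 987701) = 1/(0 - 987701) = 1/(-987701) = -1/987701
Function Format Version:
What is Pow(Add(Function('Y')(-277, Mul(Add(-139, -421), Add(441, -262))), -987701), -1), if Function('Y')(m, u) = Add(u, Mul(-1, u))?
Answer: Rational(-1, 987701) ≈ -1.0125e-6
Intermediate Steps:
Function('Y')(m, u) = 0
Pow(Add(Function('Y')(-277, Mul(Add(-139, -421), Add(441, -262))), -987701), -1) = Pow(Add(0, -987701), -1) = Pow(-987701, -1) = Rational(-1, 987701)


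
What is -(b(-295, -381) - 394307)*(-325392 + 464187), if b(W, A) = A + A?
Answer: 54833601855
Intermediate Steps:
b(W, A) = 2*A
-(b(-295, -381) - 394307)*(-325392 + 464187) = -(2*(-381) - 394307)*(-325392 + 464187) = -(-762 - 394307)*138795 = -(-395069)*138795 = -1*(-54833601855) = 54833601855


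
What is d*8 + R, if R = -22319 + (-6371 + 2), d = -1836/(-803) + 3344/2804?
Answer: -16132894512/562903 ≈ -28660.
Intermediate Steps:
d = 1958344/562903 (d = -1836*(-1/803) + 3344*(1/2804) = 1836/803 + 836/701 = 1958344/562903 ≈ 3.4790)
R = -28688 (R = -22319 - 6369 = -28688)
d*8 + R = (1958344/562903)*8 - 28688 = 15666752/562903 - 28688 = -16132894512/562903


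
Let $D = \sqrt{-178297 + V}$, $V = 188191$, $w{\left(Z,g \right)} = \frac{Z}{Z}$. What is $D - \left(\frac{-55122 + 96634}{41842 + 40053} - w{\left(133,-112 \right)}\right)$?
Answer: $\frac{40383}{81895} + \sqrt{9894} \approx 99.962$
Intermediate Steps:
$w{\left(Z,g \right)} = 1$
$D = \sqrt{9894}$ ($D = \sqrt{-178297 + 188191} = \sqrt{9894} \approx 99.469$)
$D - \left(\frac{-55122 + 96634}{41842 + 40053} - w{\left(133,-112 \right)}\right) = \sqrt{9894} - \left(\frac{-55122 + 96634}{41842 + 40053} - 1\right) = \sqrt{9894} - \left(\frac{41512}{81895} - 1\right) = \sqrt{9894} - - \frac{40383}{81895} = \sqrt{9894} + \frac{40383}{81895} = \frac{40383}{81895} + \sqrt{9894}$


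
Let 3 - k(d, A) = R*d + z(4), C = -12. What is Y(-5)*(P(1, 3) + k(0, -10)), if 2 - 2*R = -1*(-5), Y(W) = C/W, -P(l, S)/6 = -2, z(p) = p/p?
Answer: 168/5 ≈ 33.600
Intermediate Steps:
z(p) = 1
P(l, S) = 12 (P(l, S) = -6*(-2) = 12)
Y(W) = -12/W
R = -3/2 (R = 1 - (-1)*(-5)/2 = 1 - 1/2*5 = 1 - 5/2 = -3/2 ≈ -1.5000)
k(d, A) = 2 + 3*d/2 (k(d, A) = 3 - (-3*d/2 + 1) = 3 - (1 - 3*d/2) = 3 + (-1 + 3*d/2) = 2 + 3*d/2)
Y(-5)*(P(1, 3) + k(0, -10)) = (-12/(-5))*(12 + (2 + (3/2)*0)) = (-12*(-1/5))*(12 + (2 + 0)) = 12*(12 + 2)/5 = (12/5)*14 = 168/5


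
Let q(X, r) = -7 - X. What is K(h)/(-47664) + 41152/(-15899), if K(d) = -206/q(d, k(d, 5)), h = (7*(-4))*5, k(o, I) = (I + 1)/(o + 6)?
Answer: -130436046115/50394360744 ≈ -2.5883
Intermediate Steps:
k(o, I) = (1 + I)/(6 + o)
h = -140 (h = -28*5 = -140)
K(d) = -206/(-7 - d)
K(h)/(-47664) + 41152/(-15899) = (206/(7 - 140))/(-47664) + 41152/(-15899) = (206/(-133))*(-1/47664) + 41152*(-1/15899) = (206*(-1/133))*(-1/47664) - 41152/15899 = -206/133*(-1/47664) - 41152/15899 = 103/3169656 - 41152/15899 = -130436046115/50394360744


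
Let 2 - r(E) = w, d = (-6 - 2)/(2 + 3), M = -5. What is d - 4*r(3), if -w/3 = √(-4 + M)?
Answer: -48/5 - 36*I ≈ -9.6 - 36.0*I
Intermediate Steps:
d = -8/5 ≈ -1.6000
w = -9*I (w = -3*√(-4 - 5) = -9*I ≈ -9.0*I)
r(E) = 2 + 9*I (r(E) = 2 - (-9)*I = 2 + 9*I)
d - 4*r(3) = -8/5 - 4*(2 + 9*I) = -8/5 + (-8 - 36*I) = -48/5 - 36*I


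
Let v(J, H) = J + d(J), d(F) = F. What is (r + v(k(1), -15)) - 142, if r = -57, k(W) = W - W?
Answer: -199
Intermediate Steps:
k(W) = 0
v(J, H) = 2*J (v(J, H) = J + J = 2*J)
(r + v(k(1), -15)) - 142 = (-57 + 2*0) - 142 = (-57 + 0) - 142 = -57 - 142 = -199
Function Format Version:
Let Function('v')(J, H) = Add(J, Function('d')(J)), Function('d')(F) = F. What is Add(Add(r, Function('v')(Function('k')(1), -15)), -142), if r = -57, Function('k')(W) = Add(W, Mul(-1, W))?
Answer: -199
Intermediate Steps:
Function('k')(W) = 0
Function('v')(J, H) = Mul(2, J) (Function('v')(J, H) = Add(J, J) = Mul(2, J))
Add(Add(r, Function('v')(Function('k')(1), -15)), -142) = Add(Add(-57, Mul(2, 0)), -142) = Add(Add(-57, 0), -142) = Add(-57, -142) = -199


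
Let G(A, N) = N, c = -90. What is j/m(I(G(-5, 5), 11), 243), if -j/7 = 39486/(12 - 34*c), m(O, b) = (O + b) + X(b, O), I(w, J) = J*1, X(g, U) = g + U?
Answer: -46067/260096 ≈ -0.17712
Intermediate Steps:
X(g, U) = U + g
I(w, J) = J
m(O, b) = 2*O + 2*b (m(O, b) = (O + b) + (O + b) = 2*O + 2*b)
j = -46067/512 (j = -276402/(12 - 34*(-90)) = -276402/(12 + 3060) = -276402/3072 = -7*6581/512 = -46067/512 ≈ -89.975)
j/m(I(G(-5, 5), 11), 243) = -46067/(512*(2*11 + 2*243)) = -46067/(512*(22 + 486)) = -46067/512/508 = -46067/512*1/508 = -46067/260096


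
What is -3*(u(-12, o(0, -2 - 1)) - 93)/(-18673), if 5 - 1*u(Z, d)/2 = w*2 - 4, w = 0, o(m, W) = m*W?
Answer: -225/18673 ≈ -0.012049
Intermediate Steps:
o(m, W) = W*m
u(Z, d) = 18 (u(Z, d) = 10 - 2*(0*2 - 4) = 10 - 2*(0 - 4) = 10 - 2*(-4) = 10 + 8 = 18)
-3*(u(-12, o(0, -2 - 1)) - 93)/(-18673) = -3*(18 - 93)/(-18673) = -3*(-75)*(-1/18673) = 225*(-1/18673) = -225/18673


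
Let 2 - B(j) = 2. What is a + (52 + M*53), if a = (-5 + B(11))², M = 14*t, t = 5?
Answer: 3787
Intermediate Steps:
B(j) = 0 (B(j) = 2 - 1*2 = 2 - 2 = 0)
M = 70 (M = 14*5 = 70)
a = 25 (a = (-5 + 0)² = (-5)² = 25)
a + (52 + M*53) = 25 + (52 + 70*53) = 25 + (52 + 3710) = 25 + 3762 = 3787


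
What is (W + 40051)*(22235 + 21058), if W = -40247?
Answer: -8485428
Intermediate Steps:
(W + 40051)*(22235 + 21058) = (-40247 + 40051)*(22235 + 21058) = -196*43293 = -8485428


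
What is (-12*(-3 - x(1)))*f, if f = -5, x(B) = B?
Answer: -240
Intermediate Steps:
(-12*(-3 - x(1)))*f = -12*(-3 - 1*1)*(-5) = -12*(-3 - 1)*(-5) = -12*(-4)*(-5) = 48*(-5) = -240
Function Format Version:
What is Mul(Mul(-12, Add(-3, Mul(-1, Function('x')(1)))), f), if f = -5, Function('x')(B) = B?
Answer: -240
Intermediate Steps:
Mul(Mul(-12, Add(-3, Mul(-1, Function('x')(1)))), f) = Mul(Mul(-12, Add(-3, Mul(-1, 1))), -5) = Mul(Mul(-12, Add(-3, -1)), -5) = Mul(Mul(-12, -4), -5) = Mul(48, -5) = -240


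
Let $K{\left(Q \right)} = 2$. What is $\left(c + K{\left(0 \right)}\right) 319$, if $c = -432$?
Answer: $-137170$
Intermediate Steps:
$\left(c + K{\left(0 \right)}\right) 319 = \left(-432 + 2\right) 319 = \left(-430\right) 319 = -137170$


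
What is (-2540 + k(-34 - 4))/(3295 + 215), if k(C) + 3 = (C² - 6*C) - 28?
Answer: -899/3510 ≈ -0.25613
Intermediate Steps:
k(C) = -31 + C² - 6*C (k(C) = -3 + ((C² - 6*C) - 28) = -3 + (-28 + C² - 6*C) = -31 + C² - 6*C)
(-2540 + k(-34 - 4))/(3295 + 215) = (-2540 + (-31 + (-34 - 4)² - 6*(-34 - 4)))/(3295 + 215) = (-2540 + (-31 + (-38)² - 6*(-38)))/3510 = (-2540 + (-31 + 1444 + 228))*(1/3510) = (-2540 + 1641)*(1/3510) = -899*1/3510 = -899/3510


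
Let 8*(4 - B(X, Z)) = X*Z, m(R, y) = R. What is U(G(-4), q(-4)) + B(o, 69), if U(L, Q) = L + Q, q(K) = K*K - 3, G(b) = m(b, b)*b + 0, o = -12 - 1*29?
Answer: 3093/8 ≈ 386.63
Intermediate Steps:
o = -41 (o = -12 - 29 = -41)
G(b) = b**2 (G(b) = b*b + 0 = b**2 + 0 = b**2)
q(K) = -3 + K**2 (q(K) = K**2 - 3 = -3 + K**2)
B(X, Z) = 4 - X*Z/8
U(G(-4), q(-4)) + B(o, 69) = ((-4)**2 + (-3 + (-4)**2)) + (4 - 1/8*(-41)*69) = (16 + (-3 + 16)) + (4 + 2829/8) = (16 + 13) + 2861/8 = 29 + 2861/8 = 3093/8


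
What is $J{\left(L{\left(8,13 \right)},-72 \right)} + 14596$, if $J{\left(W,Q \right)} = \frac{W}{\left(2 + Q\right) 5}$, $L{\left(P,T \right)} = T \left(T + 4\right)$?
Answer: $\frac{5108379}{350} \approx 14595.0$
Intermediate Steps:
$L{\left(P,T \right)} = T \left(4 + T\right)$
$J{\left(W,Q \right)} = \frac{W}{10 + 5 Q}$
$J{\left(L{\left(8,13 \right)},-72 \right)} + 14596 = \frac{13 \left(4 + 13\right)}{5 \left(2 - 72\right)} + 14596 = \frac{13 \cdot 17}{5 \left(-70\right)} + 14596 = \frac{1}{5} \cdot 221 \left(- \frac{1}{70}\right) + 14596 = - \frac{221}{350} + 14596 = \frac{5108379}{350}$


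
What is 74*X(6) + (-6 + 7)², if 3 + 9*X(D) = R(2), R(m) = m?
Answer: -65/9 ≈ -7.2222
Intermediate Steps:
X(D) = -⅑ (X(D) = -⅓ + (⅑)*2 = -⅓ + 2/9 = -⅑)
74*X(6) + (-6 + 7)² = 74*(-⅑) + (-6 + 7)² = -74/9 + 1² = -74/9 + 1 = -65/9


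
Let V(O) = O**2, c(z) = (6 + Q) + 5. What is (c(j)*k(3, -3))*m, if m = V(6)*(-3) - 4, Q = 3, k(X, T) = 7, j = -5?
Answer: -10976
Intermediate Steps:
c(z) = 14 (c(z) = (6 + 3) + 5 = 9 + 5 = 14)
m = -112 (m = 6**2*(-3) - 4 = 36*(-3) - 4 = -108 - 4 = -112)
(c(j)*k(3, -3))*m = (14*7)*(-112) = 98*(-112) = -10976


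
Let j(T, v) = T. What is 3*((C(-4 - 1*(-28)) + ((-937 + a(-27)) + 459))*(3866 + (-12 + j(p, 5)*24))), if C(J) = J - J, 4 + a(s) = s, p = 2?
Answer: -5958354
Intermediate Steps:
a(s) = -4 + s
C(J) = 0
3*((C(-4 - 1*(-28)) + ((-937 + a(-27)) + 459))*(3866 + (-12 + j(p, 5)*24))) = 3*((0 + ((-937 + (-4 - 27)) + 459))*(3866 + (-12 + 2*24))) = 3*((0 + ((-937 - 31) + 459))*(3866 + (-12 + 48))) = 3*((0 + (-968 + 459))*(3866 + 36)) = 3*((0 - 509)*3902) = 3*(-509*3902) = 3*(-1986118) = -5958354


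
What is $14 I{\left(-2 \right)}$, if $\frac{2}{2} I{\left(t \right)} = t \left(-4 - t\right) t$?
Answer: $-112$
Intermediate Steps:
$I{\left(t \right)} = t^{2} \left(-4 - t\right)$ ($I{\left(t \right)} = t \left(-4 - t\right) t = t^{2} \left(-4 - t\right)$)
$14 I{\left(-2 \right)} = 14 \left(-2\right)^{2} \left(-4 - -2\right) = 14 \cdot 4 \left(-4 + 2\right) = 14 \cdot 4 \left(-2\right) = 14 \left(-8\right) = -112$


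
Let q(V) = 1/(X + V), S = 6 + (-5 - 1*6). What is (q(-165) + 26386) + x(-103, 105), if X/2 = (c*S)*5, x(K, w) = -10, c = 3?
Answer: 8308439/315 ≈ 26376.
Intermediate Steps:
S = -5 (S = 6 + (-5 - 6) = 6 - 11 = -5)
X = -150 (X = 2*((3*(-5))*5) = 2*(-15*5) = 2*(-75) = -150)
q(V) = 1/(-150 + V)
(q(-165) + 26386) + x(-103, 105) = (1/(-150 - 165) + 26386) - 10 = (1/(-315) + 26386) - 10 = (-1/315 + 26386) - 10 = 8311589/315 - 10 = 8308439/315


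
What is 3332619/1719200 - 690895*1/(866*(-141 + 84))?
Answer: 676145711539/42431575200 ≈ 15.935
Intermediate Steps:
3332619/1719200 - 690895*1/(866*(-141 + 84)) = 3332619*(1/1719200) - 690895/(866*(-57)) = 3332619/1719200 - 690895/(-49362) = 3332619/1719200 - 690895*(-1/49362) = 3332619/1719200 + 690895/49362 = 676145711539/42431575200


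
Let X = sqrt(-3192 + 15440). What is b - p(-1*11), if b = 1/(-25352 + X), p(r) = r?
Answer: 883725358/80338957 - sqrt(3062)/321355828 ≈ 11.000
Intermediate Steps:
X = 2*sqrt(3062) (X = sqrt(12248) = 2*sqrt(3062) ≈ 110.67)
b = 1/(-25352 + 2*sqrt(3062)) ≈ -3.9618e-5
b - p(-1*11) = (-3169/80338957 - sqrt(3062)/321355828) - (-1)*11 = (-3169/80338957 - sqrt(3062)/321355828) - 1*(-11) = (-3169/80338957 - sqrt(3062)/321355828) + 11 = 883725358/80338957 - sqrt(3062)/321355828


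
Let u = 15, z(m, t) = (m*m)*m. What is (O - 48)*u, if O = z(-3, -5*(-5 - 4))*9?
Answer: -4365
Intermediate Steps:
z(m, t) = m³ (z(m, t) = m²*m = m³)
O = -243 (O = (-3)³*9 = -27*9 = -243)
(O - 48)*u = (-243 - 48)*15 = -291*15 = -4365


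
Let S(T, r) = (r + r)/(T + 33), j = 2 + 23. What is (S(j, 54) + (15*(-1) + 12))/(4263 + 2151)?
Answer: -11/62002 ≈ -0.00017741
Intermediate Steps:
j = 25
S(T, r) = 2*r/(33 + T) (S(T, r) = (2*r)/(33 + T) = 2*r/(33 + T))
(S(j, 54) + (15*(-1) + 12))/(4263 + 2151) = (2*54/(33 + 25) + (15*(-1) + 12))/(4263 + 2151) = (2*54/58 + (-15 + 12))/6414 = (2*54*(1/58) - 3)*(1/6414) = (54/29 - 3)*(1/6414) = -33/29*1/6414 = -11/62002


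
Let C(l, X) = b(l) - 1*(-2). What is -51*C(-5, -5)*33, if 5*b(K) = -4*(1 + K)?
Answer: -43758/5 ≈ -8751.6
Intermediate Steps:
b(K) = -⅘ - 4*K/5 (b(K) = (-4*(1 + K))/5 = (-4 - 4*K)/5 = -⅘ - 4*K/5)
C(l, X) = 6/5 - 4*l/5 (C(l, X) = (-⅘ - 4*l/5) - 1*(-2) = (-⅘ - 4*l/5) + 2 = 6/5 - 4*l/5)
-51*C(-5, -5)*33 = -51*(6/5 - ⅘*(-5))*33 = -51*(6/5 + 4)*33 = -51*26/5*33 = -1326/5*33 = -43758/5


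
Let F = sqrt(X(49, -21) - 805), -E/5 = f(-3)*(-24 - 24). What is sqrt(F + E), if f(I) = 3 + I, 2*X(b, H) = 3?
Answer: 2**(3/4)*1607**(1/4)*sqrt(I)/2 ≈ 3.7647 + 3.7647*I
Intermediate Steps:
X(b, H) = 3/2 (X(b, H) = (1/2)*3 = 3/2)
E = 0 (E = -5*(3 - 3)*(-24 - 24) = -0*(-48) = -5*0 = 0)
F = I*sqrt(3214)/2 (F = sqrt(3/2 - 805) = sqrt(-1607/2) = I*sqrt(3214)/2 ≈ 28.346*I)
sqrt(F + E) = sqrt(I*sqrt(3214)/2 + 0) = sqrt(I*sqrt(3214)/2) = 2**(3/4)*1607**(1/4)*sqrt(I)/2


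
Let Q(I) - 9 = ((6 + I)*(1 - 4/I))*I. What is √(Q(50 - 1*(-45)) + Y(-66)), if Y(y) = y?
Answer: √9134 ≈ 95.572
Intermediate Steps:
Q(I) = 9 + I*(1 - 4/I)*(6 + I) (Q(I) = 9 + ((6 + I)*(1 - 4/I))*I = 9 + ((1 - 4/I)*(6 + I))*I = 9 + I*(1 - 4/I)*(6 + I))
√(Q(50 - 1*(-45)) + Y(-66)) = √((-15 + (50 - 1*(-45))² + 2*(50 - 1*(-45))) - 66) = √((-15 + (50 + 45)² + 2*(50 + 45)) - 66) = √((-15 + 95² + 2*95) - 66) = √((-15 + 9025 + 190) - 66) = √(9200 - 66) = √9134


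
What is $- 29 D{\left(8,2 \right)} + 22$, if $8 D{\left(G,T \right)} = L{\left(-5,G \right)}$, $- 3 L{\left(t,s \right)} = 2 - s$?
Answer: $\frac{59}{4} \approx 14.75$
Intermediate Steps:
$L{\left(t,s \right)} = - \frac{2}{3} + \frac{s}{3}$ ($L{\left(t,s \right)} = - \frac{2 - s}{3} = - \frac{2}{3} + \frac{s}{3}$)
$D{\left(G,T \right)} = - \frac{1}{12} + \frac{G}{24}$ ($D{\left(G,T \right)} = \frac{- \frac{2}{3} + \frac{G}{3}}{8} = - \frac{1}{12} + \frac{G}{24}$)
$- 29 D{\left(8,2 \right)} + 22 = - 29 \left(- \frac{1}{12} + \frac{1}{24} \cdot 8\right) + 22 = - 29 \left(- \frac{1}{12} + \frac{1}{3}\right) + 22 = \left(-29\right) \frac{1}{4} + 22 = - \frac{29}{4} + 22 = \frac{59}{4}$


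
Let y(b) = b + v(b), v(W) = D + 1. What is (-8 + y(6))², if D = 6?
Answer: 25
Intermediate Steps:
v(W) = 7 (v(W) = 6 + 1 = 7)
y(b) = 7 + b (y(b) = b + 7 = 7 + b)
(-8 + y(6))² = (-8 + (7 + 6))² = (-8 + 13)² = 5² = 25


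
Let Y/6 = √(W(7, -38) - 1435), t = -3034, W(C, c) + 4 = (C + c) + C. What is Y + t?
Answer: -3034 + 6*I*√1463 ≈ -3034.0 + 229.5*I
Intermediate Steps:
W(C, c) = -4 + c + 2*C (W(C, c) = -4 + ((C + c) + C) = -4 + (c + 2*C) = -4 + c + 2*C)
Y = 6*I*√1463 (Y = 6*√((-4 - 38 + 2*7) - 1435) = 6*√((-4 - 38 + 14) - 1435) = 6*√(-28 - 1435) = 6*√(-1463) = 6*(I*√1463) = 6*I*√1463 ≈ 229.5*I)
Y + t = 6*I*√1463 - 3034 = -3034 + 6*I*√1463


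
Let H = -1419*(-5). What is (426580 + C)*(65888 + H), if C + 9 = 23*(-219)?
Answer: 30764815922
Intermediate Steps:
C = -5046 (C = -9 + 23*(-219) = -9 - 5037 = -5046)
H = 7095
(426580 + C)*(65888 + H) = (426580 - 5046)*(65888 + 7095) = 421534*72983 = 30764815922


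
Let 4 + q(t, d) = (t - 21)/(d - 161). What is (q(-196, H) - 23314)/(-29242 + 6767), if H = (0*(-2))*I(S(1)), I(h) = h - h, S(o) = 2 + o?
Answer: 536283/516925 ≈ 1.0374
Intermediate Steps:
I(h) = 0
H = 0 (H = (0*(-2))*0 = 0*0 = 0)
q(t, d) = -4 + (-21 + t)/(-161 + d) (q(t, d) = -4 + (t - 21)/(d - 161) = -4 + (-21 + t)/(-161 + d))
(q(-196, H) - 23314)/(-29242 + 6767) = ((623 - 196 - 4*0)/(-161 + 0) - 23314)/(-29242 + 6767) = ((623 - 196 + 0)/(-161) - 23314)/(-22475) = (-1/161*427 - 23314)*(-1/22475) = (-61/23 - 23314)*(-1/22475) = -536283/23*(-1/22475) = 536283/516925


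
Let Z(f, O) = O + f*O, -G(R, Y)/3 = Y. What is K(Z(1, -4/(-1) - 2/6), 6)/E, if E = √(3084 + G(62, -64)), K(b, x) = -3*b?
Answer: -11*√91/273 ≈ -0.38437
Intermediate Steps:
G(R, Y) = -3*Y
Z(f, O) = O + O*f
E = 6*√91 (E = √(3084 - 3*(-64)) = √(3084 + 192) = √3276 = 6*√91 ≈ 57.236)
K(Z(1, -4/(-1) - 2/6), 6)/E = (-3*(-4/(-1) - 2/6)*(1 + 1))/((6*√91)) = (-3*(-4*(-1) - 2*⅙)*2)*(√91/546) = (-3*(4 - ⅓)*2)*(√91/546) = (-11*2)*(√91/546) = (-3*22/3)*(√91/546) = -11*√91/273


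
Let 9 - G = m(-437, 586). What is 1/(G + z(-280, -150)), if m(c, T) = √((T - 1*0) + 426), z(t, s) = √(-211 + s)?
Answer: 1/(9 - 2*√253 + 19*I) ≈ -0.025882 - 0.021557*I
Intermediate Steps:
m(c, T) = √(426 + T) (m(c, T) = √((T + 0) + 426) = √(T + 426) = √(426 + T))
G = 9 - 2*√253 (G = 9 - √(426 + 586) = 9 - √1012 = 9 - 2*√253 ≈ -22.812)
1/(G + z(-280, -150)) = 1/((9 - 2*√253) + √(-211 - 150)) = 1/((9 - 2*√253) + √(-361)) = 1/((9 - 2*√253) + 19*I) = 1/(9 - 2*√253 + 19*I)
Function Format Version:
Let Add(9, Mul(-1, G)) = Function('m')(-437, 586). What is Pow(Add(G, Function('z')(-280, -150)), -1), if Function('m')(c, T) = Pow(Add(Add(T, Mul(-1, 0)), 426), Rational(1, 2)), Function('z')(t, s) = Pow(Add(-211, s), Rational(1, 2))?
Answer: Pow(Add(9, Mul(-2, Pow(253, Rational(1, 2))), Mul(19, I)), -1) ≈ Add(-0.025882, Mul(-0.021557, I))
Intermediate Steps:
Function('m')(c, T) = Pow(Add(426, T), Rational(1, 2)) (Function('m')(c, T) = Pow(Add(Add(T, 0), 426), Rational(1, 2)) = Pow(Add(T, 426), Rational(1, 2)) = Pow(Add(426, T), Rational(1, 2)))
G = Add(9, Mul(-2, Pow(253, Rational(1, 2)))) (G = Add(9, Mul(-1, Pow(Add(426, 586), Rational(1, 2)))) = Add(9, Mul(-1, Pow(1012, Rational(1, 2)))) = Add(9, Mul(-1, Mul(2, Pow(253, Rational(1, 2))))) = Add(9, Mul(-2, Pow(253, Rational(1, 2)))) ≈ -22.812)
Pow(Add(G, Function('z')(-280, -150)), -1) = Pow(Add(Add(9, Mul(-2, Pow(253, Rational(1, 2)))), Pow(Add(-211, -150), Rational(1, 2))), -1) = Pow(Add(Add(9, Mul(-2, Pow(253, Rational(1, 2)))), Pow(-361, Rational(1, 2))), -1) = Pow(Add(Add(9, Mul(-2, Pow(253, Rational(1, 2)))), Mul(19, I)), -1) = Pow(Add(9, Mul(-2, Pow(253, Rational(1, 2))), Mul(19, I)), -1)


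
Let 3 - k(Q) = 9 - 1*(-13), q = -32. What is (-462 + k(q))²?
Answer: 231361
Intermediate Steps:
k(Q) = -19 (k(Q) = 3 - (9 - 1*(-13)) = 3 - (9 + 13) = 3 - 1*22 = 3 - 22 = -19)
(-462 + k(q))² = (-462 - 19)² = (-481)² = 231361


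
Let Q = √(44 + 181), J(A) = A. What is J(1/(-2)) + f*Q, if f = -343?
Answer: -10291/2 ≈ -5145.5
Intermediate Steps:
Q = 15 (Q = √225 = 15)
J(1/(-2)) + f*Q = 1/(-2) - 343*15 = -½ - 5145 = -10291/2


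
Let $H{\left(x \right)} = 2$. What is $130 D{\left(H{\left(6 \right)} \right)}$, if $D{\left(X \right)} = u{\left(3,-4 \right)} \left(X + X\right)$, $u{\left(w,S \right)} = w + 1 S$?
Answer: $-520$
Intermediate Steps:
$u{\left(w,S \right)} = S + w$ ($u{\left(w,S \right)} = w + S = S + w$)
$D{\left(X \right)} = - 2 X$ ($D{\left(X \right)} = \left(-4 + 3\right) \left(X + X\right) = - 2 X$)
$130 D{\left(H{\left(6 \right)} \right)} = 130 \left(\left(-2\right) 2\right) = 130 \left(-4\right) = -520$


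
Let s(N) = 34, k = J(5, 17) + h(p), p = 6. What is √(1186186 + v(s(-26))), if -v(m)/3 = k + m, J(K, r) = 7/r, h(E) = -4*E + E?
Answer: 5*√13711741/17 ≈ 1089.1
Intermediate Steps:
h(E) = -3*E
k = -299/17 (k = 7/17 - 3*6 = 7*(1/17) - 18 = 7/17 - 18 = -299/17 ≈ -17.588)
v(m) = 897/17 - 3*m (v(m) = -3*(-299/17 + m) = 897/17 - 3*m)
√(1186186 + v(s(-26))) = √(1186186 + (897/17 - 3*34)) = √(1186186 + (897/17 - 102)) = √(1186186 - 837/17) = √(20164325/17) = 5*√13711741/17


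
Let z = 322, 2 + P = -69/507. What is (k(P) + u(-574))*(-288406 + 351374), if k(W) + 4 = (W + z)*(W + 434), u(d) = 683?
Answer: 249651941253952/28561 ≈ 8.7410e+9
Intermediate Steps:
P = -361/169 (P = -2 - 69/507 = -2 - 69*1/507 = -2 - 23/169 = -361/169 ≈ -2.1361)
k(W) = -4 + (322 + W)*(434 + W) (k(W) = -4 + (W + 322)*(W + 434) = -4 + (322 + W)*(434 + W))
(k(P) + u(-574))*(-288406 + 351374) = ((139744 + (-361/169)² + 756*(-361/169)) + 683)*(-288406 + 351374) = ((139744 + 130321/28561 - 272916/169) + 683)*62968 = (3945235901/28561 + 683)*62968 = (3964743064/28561)*62968 = 249651941253952/28561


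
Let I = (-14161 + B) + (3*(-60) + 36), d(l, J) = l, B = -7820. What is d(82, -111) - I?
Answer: 22207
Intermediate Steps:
I = -22125 (I = (-14161 - 7820) + (3*(-60) + 36) = -21981 + (-180 + 36) = -21981 - 144 = -22125)
d(82, -111) - I = 82 - 1*(-22125) = 82 + 22125 = 22207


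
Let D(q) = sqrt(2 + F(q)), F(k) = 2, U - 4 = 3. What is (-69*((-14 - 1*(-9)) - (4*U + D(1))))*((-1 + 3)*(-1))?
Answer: -4830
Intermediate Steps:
U = 7 (U = 4 + 3 = 7)
D(q) = 2 (D(q) = sqrt(2 + 2) = sqrt(4) = 2)
(-69*((-14 - 1*(-9)) - (4*U + D(1))))*((-1 + 3)*(-1)) = (-69*((-14 - 1*(-9)) - (4*7 + 2)))*((-1 + 3)*(-1)) = (-69*((-14 + 9) - (28 + 2)))*(2*(-1)) = -69*(-5 - 1*30)*(-2) = -69*(-5 - 30)*(-2) = -69*(-35)*(-2) = 2415*(-2) = -4830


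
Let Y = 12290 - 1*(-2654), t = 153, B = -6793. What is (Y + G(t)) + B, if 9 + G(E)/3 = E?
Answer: 8583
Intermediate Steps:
G(E) = -27 + 3*E
Y = 14944 (Y = 12290 + 2654 = 14944)
(Y + G(t)) + B = (14944 + (-27 + 3*153)) - 6793 = (14944 + (-27 + 459)) - 6793 = (14944 + 432) - 6793 = 15376 - 6793 = 8583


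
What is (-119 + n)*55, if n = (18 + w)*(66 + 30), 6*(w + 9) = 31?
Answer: 68255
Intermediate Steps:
w = -23/6 (w = -9 + (⅙)*31 = -9 + 31/6 = -23/6 ≈ -3.8333)
n = 1360 (n = (18 - 23/6)*(66 + 30) = (85/6)*96 = 1360)
(-119 + n)*55 = (-119 + 1360)*55 = 1241*55 = 68255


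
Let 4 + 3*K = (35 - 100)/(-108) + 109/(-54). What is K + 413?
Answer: 14803/36 ≈ 411.19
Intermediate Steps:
K = -65/36 (K = -4/3 + ((35 - 100)/(-108) + 109/(-54))/3 = -4/3 + (-65*(-1/108) + 109*(-1/54))/3 = -4/3 + (65/108 - 109/54)/3 = -4/3 + (1/3)*(-17/12) = -4/3 - 17/36 = -65/36 ≈ -1.8056)
K + 413 = -65/36 + 413 = 14803/36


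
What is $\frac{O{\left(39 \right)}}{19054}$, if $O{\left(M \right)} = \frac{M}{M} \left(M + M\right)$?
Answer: $\frac{39}{9527} \approx 0.0040936$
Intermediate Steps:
$O{\left(M \right)} = 2 M$ ($O{\left(M \right)} = 1 \cdot 2 M = 2 M$)
$\frac{O{\left(39 \right)}}{19054} = \frac{2 \cdot 39}{19054} = 78 \cdot \frac{1}{19054} = \frac{39}{9527}$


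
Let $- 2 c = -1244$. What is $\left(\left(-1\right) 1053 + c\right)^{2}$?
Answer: $185761$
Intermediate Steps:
$c = 622$ ($c = \left(- \frac{1}{2}\right) \left(-1244\right) = 622$)
$\left(\left(-1\right) 1053 + c\right)^{2} = \left(\left(-1\right) 1053 + 622\right)^{2} = \left(-1053 + 622\right)^{2} = \left(-431\right)^{2} = 185761$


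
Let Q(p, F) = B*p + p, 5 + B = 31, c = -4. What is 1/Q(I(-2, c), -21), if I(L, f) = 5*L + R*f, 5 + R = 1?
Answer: 1/162 ≈ 0.0061728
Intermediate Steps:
R = -4 (R = -5 + 1 = -4)
B = 26 (B = -5 + 31 = 26)
I(L, f) = -4*f + 5*L (I(L, f) = 5*L - 4*f = -4*f + 5*L)
Q(p, F) = 27*p (Q(p, F) = 26*p + p = 27*p)
1/Q(I(-2, c), -21) = 1/(27*(-4*(-4) + 5*(-2))) = 1/(27*(16 - 10)) = 1/(27*6) = 1/162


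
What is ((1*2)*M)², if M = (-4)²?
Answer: 1024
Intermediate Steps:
M = 16
((1*2)*M)² = ((1*2)*16)² = (2*16)² = 32² = 1024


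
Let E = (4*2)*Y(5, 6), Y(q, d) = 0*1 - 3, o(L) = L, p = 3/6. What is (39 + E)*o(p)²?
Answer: 15/4 ≈ 3.7500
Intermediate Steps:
p = ½ (p = 3*(⅙) = ½ ≈ 0.50000)
Y(q, d) = -3 (Y(q, d) = 0 - 3 = -3)
E = -24 (E = (4*2)*(-3) = 8*(-3) = -24)
(39 + E)*o(p)² = (39 - 24)*(½)² = 15*(¼) = 15/4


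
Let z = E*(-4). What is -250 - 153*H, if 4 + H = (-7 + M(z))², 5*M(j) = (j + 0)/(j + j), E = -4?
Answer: -692233/100 ≈ -6922.3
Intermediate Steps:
z = 16 (z = -4*(-4) = 16)
M(j) = ⅒ (M(j) = ((j + 0)/(j + j))/5 = (j/((2*j)))/5 = (j*(1/(2*j)))/5 = (⅕)*(½) = ⅒)
H = 4361/100 (H = -4 + (-7 + ⅒)² = -4 + (-69/10)² = -4 + 4761/100 = 4361/100 ≈ 43.610)
-250 - 153*H = -250 - 153*4361/100 = -250 - 667233/100 = -692233/100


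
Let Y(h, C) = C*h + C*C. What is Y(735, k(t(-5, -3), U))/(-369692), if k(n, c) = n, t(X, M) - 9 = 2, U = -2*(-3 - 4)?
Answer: -4103/184846 ≈ -0.022197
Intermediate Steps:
U = 14 (U = -2*(-7) = 14)
t(X, M) = 11 (t(X, M) = 9 + 2 = 11)
Y(h, C) = C² + C*h (Y(h, C) = C*h + C² = C² + C*h)
Y(735, k(t(-5, -3), U))/(-369692) = (11*(11 + 735))/(-369692) = (11*746)*(-1/369692) = 8206*(-1/369692) = -4103/184846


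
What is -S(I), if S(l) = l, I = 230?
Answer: -230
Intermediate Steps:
-S(I) = -1*230 = -230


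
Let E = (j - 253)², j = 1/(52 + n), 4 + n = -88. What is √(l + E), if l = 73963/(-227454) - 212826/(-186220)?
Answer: √114860900287086985311863889/42356483880 ≈ 253.03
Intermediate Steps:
n = -92 (n = -4 - 88 = -92)
j = -1/40 (j = 1/(52 - 92) = 1/(-40) = -1/40 ≈ -0.025000)
l = 4329341893/5294560485 (l = 73963*(-1/227454) - 212826*(-1/186220) = -73963/227454 + 106413/93110 = 4329341893/5294560485 ≈ 0.81770)
E = 102434641/1600 (E = (-1/40 - 253)² = (-10121/40)² = 102434641/1600 ≈ 64022.)
√(l + E) = √(4329341893/5294560485 + 102434641/1600) = √(108470665896157937/1694259355200) = √114860900287086985311863889/42356483880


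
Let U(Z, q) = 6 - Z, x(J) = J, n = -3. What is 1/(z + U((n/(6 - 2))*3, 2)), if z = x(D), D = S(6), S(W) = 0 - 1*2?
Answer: 4/25 ≈ 0.16000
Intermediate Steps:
S(W) = -2 (S(W) = 0 - 2 = -2)
D = -2
z = -2
1/(z + U((n/(6 - 2))*3, 2)) = 1/(-2 + (6 - -3/(6 - 2)*3)) = 1/(-2 + (6 - -3/4*3)) = 1/(-2 + (6 - (1/4)*(-3)*3)) = 1/(-2 + (6 - (-3)*3/4)) = 1/(-2 + (6 - 1*(-9/4))) = 1/(-2 + (6 + 9/4)) = 1/(-2 + 33/4) = 1/(25/4) = 4/25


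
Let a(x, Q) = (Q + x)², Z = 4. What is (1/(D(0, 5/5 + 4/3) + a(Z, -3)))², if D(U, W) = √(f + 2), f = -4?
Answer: (1 + I*√2)⁻² ≈ -0.11111 - 0.31427*I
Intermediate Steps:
D(U, W) = I*√2 (D(U, W) = √(-4 + 2) = √(-2) = I*√2)
(1/(D(0, 5/5 + 4/3) + a(Z, -3)))² = (1/(I*√2 + (-3 + 4)²))² = (1/(I*√2 + 1²))² = (1/(I*√2 + 1))² = (1/(1 + I*√2))² = (1 + I*√2)⁻²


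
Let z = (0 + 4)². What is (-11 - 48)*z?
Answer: -944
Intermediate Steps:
z = 16 (z = 4² = 16)
(-11 - 48)*z = (-11 - 48)*16 = -59*16 = -944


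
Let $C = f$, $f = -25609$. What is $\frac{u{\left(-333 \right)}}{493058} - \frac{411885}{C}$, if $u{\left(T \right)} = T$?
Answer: $\frac{203074666533}{12626722322} \approx 16.083$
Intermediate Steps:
$C = -25609$
$\frac{u{\left(-333 \right)}}{493058} - \frac{411885}{C} = - \frac{333}{493058} - \frac{411885}{-25609} = \left(-333\right) \frac{1}{493058} - - \frac{411885}{25609} = - \frac{333}{493058} + \frac{411885}{25609} = \frac{203074666533}{12626722322}$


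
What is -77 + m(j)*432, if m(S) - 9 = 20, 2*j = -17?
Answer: 12451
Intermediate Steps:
j = -17/2 (j = (½)*(-17) = -17/2 ≈ -8.5000)
m(S) = 29 (m(S) = 9 + 20 = 29)
-77 + m(j)*432 = -77 + 29*432 = -77 + 12528 = 12451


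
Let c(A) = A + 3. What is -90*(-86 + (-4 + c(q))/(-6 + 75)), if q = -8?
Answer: 178290/23 ≈ 7751.7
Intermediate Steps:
c(A) = 3 + A
-90*(-86 + (-4 + c(q))/(-6 + 75)) = -90*(-86 + (-4 + (3 - 8))/(-6 + 75)) = -90*(-86 + (-4 - 5)/69) = -90*(-86 - 9*1/69) = -90*(-86 - 3/23) = -90*(-1981/23) = 178290/23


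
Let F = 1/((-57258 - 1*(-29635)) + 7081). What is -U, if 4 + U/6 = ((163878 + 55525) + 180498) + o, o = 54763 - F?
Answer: -28018877163/10271 ≈ -2.7280e+6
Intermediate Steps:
F = -1/20542 (F = 1/((-57258 + 29635) + 7081) = 1/(-27623 + 7081) = 1/(-20542) = -1/20542 ≈ -4.8681e-5)
o = 1124941547/20542 (o = 54763 - 1*(-1/20542) = 54763 + 1/20542 = 1124941547/20542 ≈ 54763.)
U = 28018877163/10271 (U = -24 + 6*(((163878 + 55525) + 180498) + 1124941547/20542) = -24 + 6*((219403 + 180498) + 1124941547/20542) = -24 + 6*(399901 + 1124941547/20542) = -24 + 6*(9339707889/20542) = -24 + 28019123667/10271 = 28018877163/10271 ≈ 2.7280e+6)
-U = -1*28018877163/10271 = -28018877163/10271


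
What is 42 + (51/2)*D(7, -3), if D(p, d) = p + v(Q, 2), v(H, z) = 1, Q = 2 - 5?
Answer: 246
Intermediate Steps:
Q = -3
D(p, d) = 1 + p (D(p, d) = p + 1 = 1 + p)
42 + (51/2)*D(7, -3) = 42 + (51/2)*(1 + 7) = 42 + (51*(½))*8 = 42 + (51/2)*8 = 42 + 204 = 246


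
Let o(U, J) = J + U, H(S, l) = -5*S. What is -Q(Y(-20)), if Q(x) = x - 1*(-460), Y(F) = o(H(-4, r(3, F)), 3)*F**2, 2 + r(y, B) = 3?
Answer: -9660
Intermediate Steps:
r(y, B) = 1 (r(y, B) = -2 + 3 = 1)
Y(F) = 23*F**2 (Y(F) = (3 - 5*(-4))*F**2 = (3 + 20)*F**2 = 23*F**2)
Q(x) = 460 + x (Q(x) = x + 460 = 460 + x)
-Q(Y(-20)) = -(460 + 23*(-20)**2) = -(460 + 23*400) = -(460 + 9200) = -1*9660 = -9660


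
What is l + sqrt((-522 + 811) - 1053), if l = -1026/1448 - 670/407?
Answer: -693871/294668 + 2*I*sqrt(191) ≈ -2.3548 + 27.641*I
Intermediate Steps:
l = -693871/294668 (l = -1026*1/1448 - 670*1/407 = -513/724 - 670/407 = -693871/294668 ≈ -2.3548)
l + sqrt((-522 + 811) - 1053) = -693871/294668 + sqrt((-522 + 811) - 1053) = -693871/294668 + sqrt(289 - 1053) = -693871/294668 + sqrt(-764) = -693871/294668 + 2*I*sqrt(191)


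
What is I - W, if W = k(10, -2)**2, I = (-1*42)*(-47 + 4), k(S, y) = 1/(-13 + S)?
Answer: 16253/9 ≈ 1805.9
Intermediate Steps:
I = 1806 (I = -42*(-43) = 1806)
W = 1/9 (W = (1/(-13 + 10))**2 = (1/(-3))**2 = (-1/3)**2 = 1/9 ≈ 0.11111)
I - W = 1806 - 1*1/9 = 1806 - 1/9 = 16253/9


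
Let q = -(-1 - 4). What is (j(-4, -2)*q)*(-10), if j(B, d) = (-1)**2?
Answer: -50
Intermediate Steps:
q = 5 (q = -1*(-5) = 5)
j(B, d) = 1
(j(-4, -2)*q)*(-10) = (1*5)*(-10) = 5*(-10) = -50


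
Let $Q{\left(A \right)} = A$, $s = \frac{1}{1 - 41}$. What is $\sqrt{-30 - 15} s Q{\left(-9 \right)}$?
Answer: $\frac{27 i \sqrt{5}}{40} \approx 1.5093 i$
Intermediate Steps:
$s = - \frac{1}{40}$ ($s = \frac{1}{-40} = - \frac{1}{40} \approx -0.025$)
$\sqrt{-30 - 15} s Q{\left(-9 \right)} = \sqrt{-30 - 15} \left(- \frac{1}{40}\right) \left(-9\right) = \sqrt{-45} \left(- \frac{1}{40}\right) \left(-9\right) = 3 i \sqrt{5} \left(- \frac{1}{40}\right) \left(-9\right) = - \frac{3 i \sqrt{5}}{40} \left(-9\right) = \frac{27 i \sqrt{5}}{40}$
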